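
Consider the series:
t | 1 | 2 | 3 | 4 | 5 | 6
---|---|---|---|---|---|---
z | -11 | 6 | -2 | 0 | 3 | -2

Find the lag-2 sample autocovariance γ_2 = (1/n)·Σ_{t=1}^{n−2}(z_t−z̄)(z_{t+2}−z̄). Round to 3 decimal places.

Mean z̄ = (-11 + 6 − 2 + 0 + 3 − 2)/6 = -1.0000
Σ_{t=1}^{4}(z_t−z̄)(z_{t+2}−z̄) = 12.0000
γ_2 = 12.0000 / 6 = 2.000

2.000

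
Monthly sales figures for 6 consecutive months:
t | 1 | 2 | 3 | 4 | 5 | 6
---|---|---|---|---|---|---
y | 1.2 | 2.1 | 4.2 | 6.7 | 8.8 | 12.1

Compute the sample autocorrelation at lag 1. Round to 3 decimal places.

0.497

Mean ȳ = (1.2 + 2.1 + 4.2 + 6.7 + 8.8 + 12.1)/6 = 5.8500
Deviations from mean: -4.6500, -3.7500, -1.6500, 0.8500, 2.9500, 6.2500
Σ(y_t−ȳ)(y_{t+1}−ȳ) = (17.4375) + (6.1875) + (-1.4025) + (2.5075) + (18.4375) = 43.1675
Denominator Σ(y_t−ȳ)² = 86.8950
r_1 = 43.1675 / 86.8950 = 0.497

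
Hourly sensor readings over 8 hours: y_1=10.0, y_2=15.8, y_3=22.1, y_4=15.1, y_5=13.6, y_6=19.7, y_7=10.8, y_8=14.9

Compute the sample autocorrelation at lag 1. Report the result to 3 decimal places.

-0.217

Mean ȳ = (10.0 + 15.8 + 22.1 + 15.1 + 13.6 + 19.7 + 10.8 + 14.9)/8 = 15.2500
Deviations from mean: -5.2500, 0.5500, 6.8500, -0.1500, -1.6500, 4.4500, -4.4500, -0.3500
Σ(y_t−ȳ)(y_{t+1}−ȳ) = (-2.8875) + (3.7675) + (-1.0275) + (0.2475) + (-7.3425) + (-19.8025) + (1.5575) = -25.4875
Denominator Σ(y_t−ȳ)² = 117.2600
r_1 = -25.4875 / 117.2600 = -0.217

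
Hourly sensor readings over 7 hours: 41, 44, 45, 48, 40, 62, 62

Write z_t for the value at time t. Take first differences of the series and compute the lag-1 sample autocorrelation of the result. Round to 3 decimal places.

-0.546

First differences Δz: 3, 1, 3, -8, 22, 0
Mean of differences = 3.5000
Numerator Σ(Δz_t−Δz̄)(Δz_{t+1}−Δz̄) = -269.2500
Denominator Σ(Δz_t−Δz̄)² = 493.5000
r_1(Δz) = -269.2500 / 493.5000 = -0.546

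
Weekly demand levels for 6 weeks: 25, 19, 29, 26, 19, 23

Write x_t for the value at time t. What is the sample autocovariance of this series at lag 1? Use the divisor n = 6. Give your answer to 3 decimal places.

Mean x̄ = (25 + 19 + 29 + 26 + 19 + 23)/6 = 23.5000
Σ_{t=1}^{5}(x_t−x̄)(x_{t+1}−x̄) = -26.7500
γ_1 = -26.7500 / 6 = -4.458

-4.458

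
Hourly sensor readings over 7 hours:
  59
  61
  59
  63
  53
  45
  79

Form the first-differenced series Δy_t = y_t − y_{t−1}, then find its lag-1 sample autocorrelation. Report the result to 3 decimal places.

First differences Δy: 2, -2, 4, -10, -8, 34
Mean of differences = 3.3333
Numerator Σ(Δy_t−Δȳ)(Δy_{t+1}−Δȳ) = -201.7778
Denominator Σ(Δy_t−Δȳ)² = 1277.3333
r_1(Δy) = -201.7778 / 1277.3333 = -0.158

-0.158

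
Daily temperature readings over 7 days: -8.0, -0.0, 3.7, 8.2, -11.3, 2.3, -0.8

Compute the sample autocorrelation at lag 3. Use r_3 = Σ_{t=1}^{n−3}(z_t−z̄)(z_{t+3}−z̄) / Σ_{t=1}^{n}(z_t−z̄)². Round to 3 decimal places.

-0.215

Mean z̄ = (-8.0 − 0.0 + 3.7 + 8.2 − 11.3 + 2.3 − 0.8)/7 = -0.8429
Deviations from mean: -7.1571, 0.8429, 4.5429, 9.0429, -10.4571, 3.1429, 0.0429
Σ(z_t−z̄)(z_{t+3}−z̄) = (-64.7210) + (-8.8139) + (14.2776) + (0.3876) = -58.8698
Denominator Σ(z_t−z̄)² = 273.5771
r_3 = -58.8698 / 273.5771 = -0.215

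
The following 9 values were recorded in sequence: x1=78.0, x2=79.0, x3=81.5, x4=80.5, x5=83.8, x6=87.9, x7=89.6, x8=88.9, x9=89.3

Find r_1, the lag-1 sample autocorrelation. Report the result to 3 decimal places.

Mean x̄ = (78.0 + 79.0 + 81.5 + 80.5 + 83.8 + 87.9 + 89.6 + 88.9 + 89.3)/9 = 84.2778
Numerator Σ_{t=1}^{8}(x_t−x̄)(x_{t+1}−x̄) = 125.4540
Denominator Σ(x_t−x̄)² = 177.5156
r_1 = 125.4540 / 177.5156 = 0.707

0.707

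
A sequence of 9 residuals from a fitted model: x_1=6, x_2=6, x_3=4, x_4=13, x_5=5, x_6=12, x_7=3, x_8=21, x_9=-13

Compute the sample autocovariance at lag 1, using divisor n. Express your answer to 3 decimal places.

Mean x̄ = (6 + 6 + 4 + 13 + 5 + 12 + 3 + 21 − 13)/9 = 6.3333
Σ_{t=1}^{8}(x_t−x̄)(x_{t+1}−x̄) = -382.4444
γ_1 = -382.4444 / 9 = -42.494

-42.494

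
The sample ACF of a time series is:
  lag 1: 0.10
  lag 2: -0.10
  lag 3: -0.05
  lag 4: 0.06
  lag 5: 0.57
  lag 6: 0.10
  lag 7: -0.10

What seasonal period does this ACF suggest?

The largest autocorrelation is r_5 = 0.57; the remaining lags stay at or below 0.10.
The dominant spike at lag 5 indicates a seasonal period of 5.

5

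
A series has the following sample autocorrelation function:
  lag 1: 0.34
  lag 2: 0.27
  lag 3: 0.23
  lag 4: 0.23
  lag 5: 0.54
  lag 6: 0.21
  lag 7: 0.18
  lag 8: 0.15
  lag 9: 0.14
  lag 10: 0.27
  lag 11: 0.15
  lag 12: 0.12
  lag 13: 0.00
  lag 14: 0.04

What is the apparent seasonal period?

The largest autocorrelation is r_5 = 0.54; the remaining lags stay at or below 0.34. The elevated value at lag 1 (0.34), dropping to 0.27 at lag 2, reflects decaying short-term dependence rather than seasonality.
The dominant spike at lag 5 indicates a seasonal period of 5.

5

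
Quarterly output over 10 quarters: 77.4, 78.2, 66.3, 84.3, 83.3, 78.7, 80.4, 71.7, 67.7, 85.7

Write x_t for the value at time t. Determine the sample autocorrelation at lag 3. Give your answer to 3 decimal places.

-0.024

Mean x̄ = (77.4 + 78.2 + 66.3 + 84.3 + 83.3 + 78.7 + 80.4 + 71.7 + 67.7 + 85.7)/10 = 77.3700
Σ(x_t−x̄)(x_{t+3}−x̄) = (0.2079) + (4.9219) + (-14.7231) + (20.9979) + (-33.6231) + (-12.8611) + (25.2399) = -9.8397
Denominator Σ(x_t−x̄)² = 412.4210
r_3 = -9.8397 / 412.4210 = -0.024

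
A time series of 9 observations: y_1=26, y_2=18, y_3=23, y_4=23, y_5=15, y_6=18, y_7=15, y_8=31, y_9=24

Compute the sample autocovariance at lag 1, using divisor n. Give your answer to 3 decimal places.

Mean ȳ = (26 + 18 + 23 + 23 + 15 + 18 + 15 + 31 + 24)/9 = 21.4444
Σ_{t=1}^{8}(y_t−ȳ)(y_{t+1}−ȳ) = -21.4198
γ_1 = -21.4198 / 9 = -2.380

-2.380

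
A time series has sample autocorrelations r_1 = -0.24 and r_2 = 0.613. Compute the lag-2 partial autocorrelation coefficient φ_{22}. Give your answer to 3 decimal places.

0.589

φ_{22} = (r_2 − r_1²) / (1 − r_1²)
r_1² = (-0.24)² = 0.0576
Numerator = 0.613 − 0.0576 = 0.5554; denominator = 1 − 0.0576 = 0.9424
φ_{22} = 0.5554 / 0.9424 = 0.589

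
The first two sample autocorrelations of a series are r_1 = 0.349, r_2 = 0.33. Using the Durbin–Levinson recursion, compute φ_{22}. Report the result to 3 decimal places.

0.237

φ_{22} = (r_2 − r_1²) / (1 − r_1²)
r_1² = (0.349)² = 0.121801
Numerator = 0.33 − 0.1218 = 0.2082; denominator = 1 − 0.1218 = 0.8782
φ_{22} = 0.2082 / 0.8782 = 0.237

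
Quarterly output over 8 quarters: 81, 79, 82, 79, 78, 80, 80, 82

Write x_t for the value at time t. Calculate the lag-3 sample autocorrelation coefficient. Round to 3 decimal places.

-0.180

Mean x̄ = (81 + 79 + 82 + 79 + 78 + 80 + 80 + 82)/8 = 80.1250
Deviations from mean: 0.8750, -1.1250, 1.8750, -1.1250, -2.1250, -0.1250, -0.1250, 1.8750
Numerator Σ_{t=1}^{5}(x_t−x̄)(x_{t+3}−x̄) = -2.6719
Denominator Σ(x_t−x̄)² = 14.8750
r_3 = -2.6719 / 14.8750 = -0.180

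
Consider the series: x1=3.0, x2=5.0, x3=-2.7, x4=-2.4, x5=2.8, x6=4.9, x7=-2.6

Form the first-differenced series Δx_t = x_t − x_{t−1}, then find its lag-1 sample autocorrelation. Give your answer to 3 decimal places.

First differences Δx: 2.0, -7.7, 0.3, 5.2, 2.1, -7.5
Mean of differences = -0.9333
Numerator Σ(Δx_t−Δx̄)(Δx_{t+1}−Δx̄) = -21.9444
Denominator Σ(Δx_t−Δx̄)² = 145.8533
r_1(Δx) = -21.9444 / 145.8533 = -0.150

-0.150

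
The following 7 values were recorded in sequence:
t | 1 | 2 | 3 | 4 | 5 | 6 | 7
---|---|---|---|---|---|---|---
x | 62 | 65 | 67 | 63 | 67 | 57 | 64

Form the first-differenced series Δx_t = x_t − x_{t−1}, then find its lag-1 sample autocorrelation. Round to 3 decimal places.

First differences Δx: 3, 2, -4, 4, -10, 7
Mean of differences = 0.3333
Numerator Σ(Δx_t−Δx̄)(Δx_{t+1}−Δx̄) = -125.4444
Denominator Σ(Δx_t−Δx̄)² = 193.3333
r_1(Δx) = -125.4444 / 193.3333 = -0.649

-0.649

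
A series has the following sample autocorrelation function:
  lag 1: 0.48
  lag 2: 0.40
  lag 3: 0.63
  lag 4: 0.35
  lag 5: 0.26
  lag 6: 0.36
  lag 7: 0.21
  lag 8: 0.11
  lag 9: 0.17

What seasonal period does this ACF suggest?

3

The largest autocorrelation is r_3 = 0.63; the remaining lags stay at or below 0.48. The elevated value at lag 1 (0.48), dropping to 0.40 at lag 2, reflects decaying short-term dependence rather than seasonality.
The dominant spike at lag 3 indicates a seasonal period of 3.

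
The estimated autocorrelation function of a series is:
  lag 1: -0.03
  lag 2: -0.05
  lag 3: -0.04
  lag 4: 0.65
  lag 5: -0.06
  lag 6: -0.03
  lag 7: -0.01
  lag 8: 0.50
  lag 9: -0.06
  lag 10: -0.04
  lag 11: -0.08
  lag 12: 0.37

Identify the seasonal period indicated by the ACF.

The largest autocorrelation is r_4 = 0.65, with weaker echoes at lags 8 (0.50) and 12 (0.37); the remaining lags stay at or below -0.01.
The dominant spike at lag 4 indicates a seasonal period of 4.

4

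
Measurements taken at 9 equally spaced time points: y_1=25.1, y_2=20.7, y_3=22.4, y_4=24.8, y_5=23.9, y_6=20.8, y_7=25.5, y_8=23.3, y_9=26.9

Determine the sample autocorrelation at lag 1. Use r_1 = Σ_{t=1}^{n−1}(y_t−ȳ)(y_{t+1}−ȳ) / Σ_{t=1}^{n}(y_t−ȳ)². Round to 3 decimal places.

-0.258

Mean ȳ = (25.1 + 20.7 + 22.4 + 24.8 + 23.9 + 20.8 + 25.5 + 23.3 + 26.9)/9 = 23.7111
Numerator Σ_{t=1}^{8}(y_t−ȳ)(y_{t+1}−ȳ) = -9.2601
Denominator Σ(y_t−ȳ)² = 35.9489
r_1 = -9.2601 / 35.9489 = -0.258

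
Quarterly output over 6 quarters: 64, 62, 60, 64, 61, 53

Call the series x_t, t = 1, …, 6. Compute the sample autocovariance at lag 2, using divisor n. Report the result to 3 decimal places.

-3.926

Mean x̄ = (64 + 62 + 60 + 64 + 61 + 53)/6 = 60.6667
Deviations: 3.3333, 1.3333, -0.6667, 3.3333, 0.3333, -7.6667
Σ_{t=1}^{4}(x_t−x̄)(x_{t+2}−x̄) = -23.5556
γ_2 = -23.5556 / 6 = -3.926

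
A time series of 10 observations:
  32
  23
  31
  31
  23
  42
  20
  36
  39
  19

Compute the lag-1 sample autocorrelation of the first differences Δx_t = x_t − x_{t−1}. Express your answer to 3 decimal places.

First differences Δx: -9, 8, 0, -8, 19, -22, 16, 3, -20
Mean of differences = -1.4444
Numerator Σ(Δx_t−Δx̄)(Δx_{t+1}−Δx̄) = -984.9753
Denominator Σ(Δx_t−Δx̄)² = 1700.2222
r_1(Δx) = -984.9753 / 1700.2222 = -0.579

-0.579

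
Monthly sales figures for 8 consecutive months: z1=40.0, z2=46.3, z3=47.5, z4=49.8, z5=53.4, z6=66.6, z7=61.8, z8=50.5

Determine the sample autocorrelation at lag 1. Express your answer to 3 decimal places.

0.485

Mean z̄ = (40.0 + 46.3 + 47.5 + 49.8 + 53.4 + 66.6 + 61.8 + 50.5)/8 = 51.9875
Deviations from mean: -11.9875, -5.6875, -4.4875, -2.1875, 1.4125, 14.6125, 9.8125, -1.4875
Σ(z_t−z̄)(z_{t+1}−z̄) = (68.1789) + (25.5227) + (9.8164) + (-3.0898) + (20.6402) + (143.3852) + (-14.5961) = 249.8573
Denominator Σ(z_t−z̄)² = 514.9888
r_1 = 249.8573 / 514.9888 = 0.485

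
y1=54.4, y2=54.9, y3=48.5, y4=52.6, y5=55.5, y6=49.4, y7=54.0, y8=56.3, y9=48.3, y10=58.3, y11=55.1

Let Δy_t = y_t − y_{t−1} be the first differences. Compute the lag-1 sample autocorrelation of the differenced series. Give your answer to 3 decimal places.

First differences Δy: 0.5, -6.4, 4.1, 2.9, -6.1, 4.6, 2.3, -8.0, 10.0, -3.2
Mean of differences = 0.0700
Numerator Σ(Δy_t−Δȳ)(Δy_{t+1}−Δȳ) = -183.3629
Denominator Σ(Δy_t−Δȳ)² = 304.2810
r_1(Δy) = -183.3629 / 304.2810 = -0.603

-0.603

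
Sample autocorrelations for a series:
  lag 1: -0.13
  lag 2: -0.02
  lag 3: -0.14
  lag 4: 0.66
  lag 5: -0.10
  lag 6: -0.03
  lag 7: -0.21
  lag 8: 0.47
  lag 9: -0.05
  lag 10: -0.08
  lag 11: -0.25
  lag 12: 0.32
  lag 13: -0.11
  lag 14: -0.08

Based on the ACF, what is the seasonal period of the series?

The largest autocorrelation is r_4 = 0.66, with weaker echoes at lags 8 (0.47) and 12 (0.32); the remaining lags stay at or below -0.02.
The dominant spike at lag 4 indicates a seasonal period of 4.

4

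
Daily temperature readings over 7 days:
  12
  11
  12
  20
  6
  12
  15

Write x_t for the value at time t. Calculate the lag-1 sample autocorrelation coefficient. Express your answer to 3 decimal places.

Mean x̄ = (12 + 11 + 12 + 20 + 6 + 12 + 15)/7 = 12.5714
Deviations from mean: -0.5714, -1.5714, -0.5714, 7.4286, -6.5714, -0.5714, 2.4286
Σ(x_t−x̄)(x_{t+1}−x̄) = (0.8980) + (0.8980) + (-4.2449) + (-48.8163) + (3.7551) + (-1.3878) = -48.8980
Denominator Σ(x_t−x̄)² = 107.7143
r_1 = -48.8980 / 107.7143 = -0.454

-0.454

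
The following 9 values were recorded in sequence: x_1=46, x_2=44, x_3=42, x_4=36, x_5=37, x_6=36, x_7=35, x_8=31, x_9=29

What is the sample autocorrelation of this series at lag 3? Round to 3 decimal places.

Mean x̄ = (46 + 44 + 42 + 36 + 37 + 36 + 35 + 31 + 29)/9 = 37.3333
Σ(x_t−x̄)(x_{t+3}−x̄) = (-11.5556) + (-2.2222) + (-6.2222) + (3.1111) + (2.1111) + (11.1111) = -3.6667
Denominator Σ(x_t−x̄)² = 260.0000
r_3 = -3.6667 / 260.0000 = -0.014

-0.014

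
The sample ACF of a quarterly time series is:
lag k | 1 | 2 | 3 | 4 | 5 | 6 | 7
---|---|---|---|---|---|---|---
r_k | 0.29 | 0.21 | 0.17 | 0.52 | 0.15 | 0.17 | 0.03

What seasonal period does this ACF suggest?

The largest autocorrelation is r_4 = 0.52; the remaining lags stay at or below 0.29. The elevated value at lag 1 (0.29), dropping to 0.21 at lag 2, reflects decaying short-term dependence rather than seasonality.
The dominant spike at lag 4 indicates a seasonal period of 4.

4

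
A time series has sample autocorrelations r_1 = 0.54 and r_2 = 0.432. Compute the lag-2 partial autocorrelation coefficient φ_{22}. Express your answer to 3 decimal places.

φ_{22} = (r_2 − r_1²) / (1 − r_1²)
r_1² = (0.54)² = 0.2916
Numerator = 0.432 − 0.2916 = 0.1404; denominator = 1 − 0.2916 = 0.7084
φ_{22} = 0.1404 / 0.7084 = 0.198

0.198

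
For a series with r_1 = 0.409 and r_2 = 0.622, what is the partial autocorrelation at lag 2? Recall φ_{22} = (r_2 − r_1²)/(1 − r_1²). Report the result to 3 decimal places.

φ_{22} = (r_2 − r_1²) / (1 − r_1²)
r_1² = (0.409)² = 0.167281
Numerator = 0.622 − 0.1673 = 0.4547; denominator = 1 − 0.1673 = 0.8327
φ_{22} = 0.4547 / 0.8327 = 0.546

0.546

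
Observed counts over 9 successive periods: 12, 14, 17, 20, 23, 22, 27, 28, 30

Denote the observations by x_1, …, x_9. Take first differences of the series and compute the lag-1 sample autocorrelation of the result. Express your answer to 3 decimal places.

-0.631

First differences Δx: 2, 3, 3, 3, -1, 5, 1, 2
Mean of differences = 2.2500
Numerator Σ(Δx_t−Δx̄)(Δx_{t+1}−Δx̄) = -13.5625
Denominator Σ(Δx_t−Δx̄)² = 21.5000
r_1(Δx) = -13.5625 / 21.5000 = -0.631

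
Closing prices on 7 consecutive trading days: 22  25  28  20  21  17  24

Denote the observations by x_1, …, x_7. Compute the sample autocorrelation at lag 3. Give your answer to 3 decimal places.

-0.472

Mean x̄ = (22 + 25 + 28 + 20 + 21 + 17 + 24)/7 = 22.4286
Σ(x_t−x̄)(x_{t+3}−x̄) = (1.0408) + (-3.6735) + (-30.2449) + (-3.8163) = -36.6939
Denominator Σ(x_t−x̄)² = 77.7143
r_3 = -36.6939 / 77.7143 = -0.472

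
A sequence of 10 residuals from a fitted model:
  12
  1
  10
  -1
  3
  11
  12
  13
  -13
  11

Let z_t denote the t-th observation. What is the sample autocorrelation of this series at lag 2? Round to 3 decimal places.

-0.077

Mean z̄ = (12 + 1 + 10 − 1 + 3 + 11 + 12 + 13 − 13 + 11)/10 = 5.9000
Numerator Σ_{t=1}^{8}(z_t−z̄)(z_{t+2}−z̄) = -48.8200
Denominator Σ(z_t−z̄)² = 630.9000
r_2 = -48.8200 / 630.9000 = -0.077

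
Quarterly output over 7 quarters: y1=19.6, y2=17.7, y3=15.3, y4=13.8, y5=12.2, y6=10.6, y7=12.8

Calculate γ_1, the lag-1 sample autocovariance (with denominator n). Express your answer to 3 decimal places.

Mean ȳ = (19.6 + 17.7 + 15.3 + 13.8 + 12.2 + 10.6 + 12.8)/7 = 14.5714
Deviations: 5.0286, 3.1286, 0.7286, -0.7714, -2.3714, -3.9714, -1.7714
Σ_{t=1}^{6}(y_t−ȳ)(y_{t+1}−ȳ) = 35.7320
γ_1 = 35.7320 / 7 = 5.105

5.105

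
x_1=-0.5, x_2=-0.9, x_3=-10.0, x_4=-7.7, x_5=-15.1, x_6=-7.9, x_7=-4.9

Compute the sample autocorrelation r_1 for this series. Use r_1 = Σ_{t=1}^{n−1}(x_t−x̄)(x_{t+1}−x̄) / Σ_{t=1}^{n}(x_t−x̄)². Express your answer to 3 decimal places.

0.228

Mean x̄ = (-0.5 − 0.9 − 10.0 − 7.7 − 15.1 − 7.9 − 4.9)/7 = -6.7143
Deviations from mean: 6.2143, 5.8143, -3.2857, -0.9857, -8.3857, -1.1857, 1.8143
Σ(x_t−x̄)(x_{t+1}−x̄) = (36.1316) + (-19.1041) + (3.2388) + (8.2659) + (9.9431) + (-2.1512) = 36.3241
Denominator Σ(x_t−x̄)² = 159.2086
r_1 = 36.3241 / 159.2086 = 0.228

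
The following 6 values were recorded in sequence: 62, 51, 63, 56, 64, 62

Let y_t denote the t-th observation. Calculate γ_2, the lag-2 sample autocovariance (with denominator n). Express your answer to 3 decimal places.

Mean ȳ = (62 + 51 + 63 + 56 + 64 + 62)/6 = 59.6667
Deviations: 2.3333, -8.6667, 3.3333, -3.6667, 4.3333, 2.3333
Σ_{t=1}^{4}(y_t−ȳ)(y_{t+2}−ȳ) = 45.4444
γ_2 = 45.4444 / 6 = 7.574

7.574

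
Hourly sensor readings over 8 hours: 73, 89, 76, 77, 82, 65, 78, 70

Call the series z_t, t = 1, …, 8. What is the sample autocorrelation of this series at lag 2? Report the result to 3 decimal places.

Mean z̄ = (73 + 89 + 76 + 77 + 82 + 65 + 78 + 70)/8 = 76.2500
Deviations from mean: -3.2500, 12.7500, -0.2500, 0.7500, 5.7500, -11.2500, 1.7500, -6.2500
Σ(z_t−z̄)(z_{t+2}−z̄) = (0.8125) + (9.5625) + (-1.4375) + (-8.4375) + (10.0625) + (70.3125) = 80.8750
Denominator Σ(z_t−z̄)² = 375.5000
r_2 = 80.8750 / 375.5000 = 0.215

0.215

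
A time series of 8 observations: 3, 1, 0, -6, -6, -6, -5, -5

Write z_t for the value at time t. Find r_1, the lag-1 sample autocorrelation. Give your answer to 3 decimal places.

Mean z̄ = (3 + 1 + 0 − 6 − 6 − 6 − 5 − 5)/8 = -3.0000
Deviations from mean: 6.0000, 4.0000, 3.0000, -3.0000, -3.0000, -3.0000, -2.0000, -2.0000
Numerator Σ_{t=1}^{7}(z_t−z̄)(z_{t+1}−z̄) = 55.0000
Denominator Σ(z_t−z̄)² = 96.0000
r_1 = 55.0000 / 96.0000 = 0.573

0.573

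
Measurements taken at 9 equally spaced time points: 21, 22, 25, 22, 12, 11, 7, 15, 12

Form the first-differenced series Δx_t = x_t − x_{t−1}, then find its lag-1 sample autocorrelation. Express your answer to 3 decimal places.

First differences Δx: 1, 3, -3, -10, -1, -4, 8, -3
Mean of differences = -1.1250
Numerator Σ(Δx_t−Δx̄)(Δx_{t+1}−Δx̄) = -27.1406
Denominator Σ(Δx_t−Δx̄)² = 198.8750
r_1(Δx) = -27.1406 / 198.8750 = -0.136

-0.136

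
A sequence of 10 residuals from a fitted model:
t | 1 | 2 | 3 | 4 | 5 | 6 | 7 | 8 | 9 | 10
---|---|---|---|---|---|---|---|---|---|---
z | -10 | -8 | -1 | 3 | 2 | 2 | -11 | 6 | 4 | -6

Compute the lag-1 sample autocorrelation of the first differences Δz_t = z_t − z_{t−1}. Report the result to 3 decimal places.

First differences Δz: 2, 7, 4, -1, 0, -13, 17, -2, -10
Mean of differences = 0.4444
Numerator Σ(Δz_t−Δz̄)(Δz_{t+1}−Δz̄) = -202.5309
Denominator Σ(Δz_t−Δz̄)² = 630.2222
r_1(Δz) = -202.5309 / 630.2222 = -0.321

-0.321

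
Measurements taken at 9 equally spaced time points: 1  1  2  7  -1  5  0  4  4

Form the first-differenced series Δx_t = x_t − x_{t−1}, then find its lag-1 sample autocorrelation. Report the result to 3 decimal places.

-0.809

First differences Δx: 0, 1, 5, -8, 6, -5, 4, 0
Mean of differences = 0.3750
Numerator Σ(Δx_t−Δx̄)(Δx_{t+1}−Δx̄) = -134.2656
Denominator Σ(Δx_t−Δx̄)² = 165.8750
r_1(Δx) = -134.2656 / 165.8750 = -0.809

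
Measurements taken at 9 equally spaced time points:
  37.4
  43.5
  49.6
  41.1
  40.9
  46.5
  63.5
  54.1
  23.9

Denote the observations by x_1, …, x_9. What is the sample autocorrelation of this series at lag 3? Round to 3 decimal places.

Mean x̄ = (37.4 + 43.5 + 49.6 + 41.1 + 40.9 + 46.5 + 63.5 + 54.1 + 23.9)/9 = 44.5000
Σ(x_t−x̄)(x_{t+3}−x̄) = (24.1400) + (3.6000) + (10.2000) + (-64.6000) + (-34.5600) + (-41.2000) = -102.4200
Denominator Σ(x_t−x̄)² = 983.4600
r_3 = -102.4200 / 983.4600 = -0.104

-0.104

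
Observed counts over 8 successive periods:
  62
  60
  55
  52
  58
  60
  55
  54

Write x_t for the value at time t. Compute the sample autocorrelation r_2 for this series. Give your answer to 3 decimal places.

-0.616

Mean x̄ = (62 + 60 + 55 + 52 + 58 + 60 + 55 + 54)/8 = 57.0000
Numerator Σ_{t=1}^{6}(x_t−x̄)(x_{t+2}−x̄) = -53.0000
Denominator Σ(x_t−x̄)² = 86.0000
r_2 = -53.0000 / 86.0000 = -0.616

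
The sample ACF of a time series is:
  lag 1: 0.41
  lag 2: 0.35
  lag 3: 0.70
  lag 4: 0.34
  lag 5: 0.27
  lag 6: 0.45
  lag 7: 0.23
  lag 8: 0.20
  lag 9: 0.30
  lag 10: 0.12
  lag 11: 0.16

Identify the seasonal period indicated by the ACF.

3

The largest autocorrelation is r_3 = 0.70, with a weaker echo at lag 6 (0.45); the remaining lags stay at or below 0.41. The elevated value at lag 1 (0.41), dropping to 0.35 at lag 2, reflects decaying short-term dependence rather than seasonality.
The dominant spike at lag 3 indicates a seasonal period of 3.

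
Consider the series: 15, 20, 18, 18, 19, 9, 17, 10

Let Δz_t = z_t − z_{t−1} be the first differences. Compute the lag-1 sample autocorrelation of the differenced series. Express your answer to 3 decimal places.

First differences Δz: 5, -2, 0, 1, -10, 8, -7
Mean of differences = -0.7143
Numerator Σ(Δz_t−Δz̄)(Δz_{t+1}−Δz̄) = -158.6531
Denominator Σ(Δz_t−Δz̄)² = 239.4286
r_1(Δz) = -158.6531 / 239.4286 = -0.663

-0.663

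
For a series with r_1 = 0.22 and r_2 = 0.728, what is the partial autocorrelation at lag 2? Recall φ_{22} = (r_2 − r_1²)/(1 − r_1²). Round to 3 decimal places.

φ_{22} = (r_2 − r_1²) / (1 − r_1²)
r_1² = (0.22)² = 0.0484
Numerator = 0.728 − 0.0484 = 0.6796; denominator = 1 − 0.0484 = 0.9516
φ_{22} = 0.6796 / 0.9516 = 0.714

0.714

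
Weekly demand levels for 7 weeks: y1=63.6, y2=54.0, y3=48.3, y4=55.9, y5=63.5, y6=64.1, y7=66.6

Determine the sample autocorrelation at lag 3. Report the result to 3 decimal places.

Mean ȳ = (63.6 + 54.0 + 48.3 + 55.9 + 63.5 + 64.1 + 66.6)/7 = 59.4286
Deviations from mean: 4.1714, -5.4286, -11.1286, -3.5286, 4.0714, 4.6714, 7.1714
Σ(y_t−ȳ)(y_{t+3}−ȳ) = (-14.7192) + (-22.1020) + (-51.9863) + (-25.3049) = -114.1124
Denominator Σ(y_t−ȳ)² = 272.9943
r_3 = -114.1124 / 272.9943 = -0.418

-0.418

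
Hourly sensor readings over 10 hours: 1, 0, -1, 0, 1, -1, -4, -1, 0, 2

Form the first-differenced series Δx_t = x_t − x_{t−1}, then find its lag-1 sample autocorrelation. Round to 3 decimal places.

0.032

First differences Δx: -1, -1, 1, 1, -2, -3, 3, 1, 2
Mean of differences = 0.1111
Numerator Σ(Δx_t−Δx̄)(Δx_{t+1}−Δx̄) = 0.9877
Denominator Σ(Δx_t−Δx̄)² = 30.8889
r_1(Δx) = 0.9877 / 30.8889 = 0.032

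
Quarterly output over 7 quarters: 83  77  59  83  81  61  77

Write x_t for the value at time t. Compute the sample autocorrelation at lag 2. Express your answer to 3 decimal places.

-0.498

Mean x̄ = (83 + 77 + 59 + 83 + 81 + 61 + 77)/7 = 74.4286
Σ(x_t−x̄)(x_{t+2}−x̄) = (-132.2449) + (22.0408) + (-101.3878) + (-115.1020) + (16.8980) = -309.7959
Denominator Σ(x_t−x̄)² = 621.7143
r_2 = -309.7959 / 621.7143 = -0.498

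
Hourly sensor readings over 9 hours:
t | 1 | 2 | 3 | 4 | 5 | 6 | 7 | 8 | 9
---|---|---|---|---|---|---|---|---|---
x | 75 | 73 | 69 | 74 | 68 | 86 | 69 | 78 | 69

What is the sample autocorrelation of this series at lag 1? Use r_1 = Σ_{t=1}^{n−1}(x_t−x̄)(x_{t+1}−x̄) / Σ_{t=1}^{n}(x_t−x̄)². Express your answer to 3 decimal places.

Mean x̄ = (75 + 73 + 69 + 74 + 68 + 86 + 69 + 78 + 69)/9 = 73.4444
Numerator Σ_{t=1}^{8}(x_t−x̄)(x_{t+1}−x̄) = -168.8642
Denominator Σ(x_t−x̄)² = 270.2222
r_1 = -168.8642 / 270.2222 = -0.625

-0.625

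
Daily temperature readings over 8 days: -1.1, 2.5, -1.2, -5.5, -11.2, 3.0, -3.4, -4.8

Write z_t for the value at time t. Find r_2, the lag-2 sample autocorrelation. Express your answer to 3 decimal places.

-0.314

Mean z̄ = (-1.1 + 2.5 − 1.2 − 5.5 − 11.2 + 3.0 − 3.4 − 4.8)/8 = -2.7125
Deviations from mean: 1.6125, 5.2125, 1.5125, -2.7875, -8.4875, 5.7125, -0.6875, -2.0875
Numerator Σ_{t=1}^{6}(z_t−z̄)(z_{t+2}−z̄) = -46.9416
Denominator Σ(z_t−z̄)² = 149.3288
r_2 = -46.9416 / 149.3288 = -0.314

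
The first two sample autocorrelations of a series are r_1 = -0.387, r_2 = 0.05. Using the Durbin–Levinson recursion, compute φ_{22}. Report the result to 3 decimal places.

φ_{22} = (r_2 − r_1²) / (1 − r_1²)
r_1² = (-0.387)² = 0.149769
Numerator = 0.05 − 0.1498 = -0.0998; denominator = 1 − 0.1498 = 0.8502
φ_{22} = -0.0998 / 0.8502 = -0.117

-0.117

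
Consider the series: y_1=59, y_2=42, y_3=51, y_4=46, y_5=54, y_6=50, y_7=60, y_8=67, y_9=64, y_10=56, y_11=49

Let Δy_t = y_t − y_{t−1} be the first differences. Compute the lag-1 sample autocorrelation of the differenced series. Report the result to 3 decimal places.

First differences Δy: -17, 9, -5, 8, -4, 10, 7, -3, -8, -7
Mean of differences = -1.0000
Numerator Σ(Δy_t−Δȳ)(Δy_{t+1}−Δȳ) = -168.0000
Denominator Σ(Δy_t−Δȳ)² = 736.0000
r_1(Δy) = -168.0000 / 736.0000 = -0.228

-0.228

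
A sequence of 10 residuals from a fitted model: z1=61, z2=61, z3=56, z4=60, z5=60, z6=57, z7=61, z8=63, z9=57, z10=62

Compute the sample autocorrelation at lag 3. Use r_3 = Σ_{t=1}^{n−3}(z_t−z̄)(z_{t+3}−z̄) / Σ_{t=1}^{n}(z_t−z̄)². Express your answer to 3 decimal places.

Mean z̄ = (61 + 61 + 56 + 60 + 60 + 57 + 61 + 63 + 57 + 62)/10 = 59.8000
Numerator Σ_{t=1}^{7}(z_t−z̄)(z_{t+3}−z̄) = 22.4800
Denominator Σ(z_t−z̄)² = 49.6000
r_3 = 22.4800 / 49.6000 = 0.453

0.453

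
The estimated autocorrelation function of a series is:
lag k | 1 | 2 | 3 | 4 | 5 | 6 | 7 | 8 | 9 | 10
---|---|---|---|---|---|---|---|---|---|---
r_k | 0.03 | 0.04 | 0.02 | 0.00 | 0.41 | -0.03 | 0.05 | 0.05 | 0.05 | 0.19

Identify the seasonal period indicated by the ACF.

The largest autocorrelation is r_5 = 0.41, with a weaker echo at lag 10 (0.19); the remaining lags stay at or below 0.05.
The dominant spike at lag 5 indicates a seasonal period of 5.

5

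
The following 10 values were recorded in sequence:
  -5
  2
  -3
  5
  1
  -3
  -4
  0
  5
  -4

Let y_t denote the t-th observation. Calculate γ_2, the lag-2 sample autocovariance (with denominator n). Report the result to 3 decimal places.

-2.012

Mean ȳ = (-5 + 2 − 3 + 5 + 1 − 3 − 4 + 0 + 5 − 4)/10 = -0.6000
Σ_{t=1}^{8}(y_t−ȳ)(y_{t+2}−ȳ) = -20.1200
γ_2 = -20.1200 / 10 = -2.012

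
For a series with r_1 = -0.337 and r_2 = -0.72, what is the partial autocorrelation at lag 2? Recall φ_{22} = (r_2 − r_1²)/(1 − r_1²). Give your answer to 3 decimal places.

φ_{22} = (r_2 − r_1²) / (1 − r_1²)
r_1² = (-0.337)² = 0.113569
Numerator = -0.72 − 0.1136 = -0.8336; denominator = 1 − 0.1136 = 0.8864
φ_{22} = -0.8336 / 0.8864 = -0.940

-0.940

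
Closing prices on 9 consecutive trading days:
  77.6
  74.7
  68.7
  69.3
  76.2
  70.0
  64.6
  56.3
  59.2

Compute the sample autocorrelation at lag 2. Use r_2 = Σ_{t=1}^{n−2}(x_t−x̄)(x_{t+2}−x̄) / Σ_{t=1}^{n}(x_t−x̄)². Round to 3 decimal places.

-0.006

Mean x̄ = (77.6 + 74.7 + 68.7 + 69.3 + 76.2 + 70.0 + 64.6 + 56.3 + 59.2)/9 = 68.5111
Σ(x_t−x̄)(x_{t+2}−x̄) = (1.7168) + (4.8823) + (1.4523) + (1.1746) + (-30.0721) + (-18.1810) + (36.4168) = -2.6102
Denominator Σ(x_t−x̄)² = 434.0089
r_2 = -2.6102 / 434.0089 = -0.006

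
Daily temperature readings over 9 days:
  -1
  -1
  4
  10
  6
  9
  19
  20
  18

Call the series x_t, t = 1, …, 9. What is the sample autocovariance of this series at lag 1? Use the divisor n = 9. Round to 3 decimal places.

38.840

Mean x̄ = (-1 − 1 + 4 + 10 + 6 + 9 + 19 + 20 + 18)/9 = 9.3333
Σ_{t=1}^{8}(x_t−x̄)(x_{t+1}−x̄) = 349.5556
γ_1 = 349.5556 / 9 = 38.840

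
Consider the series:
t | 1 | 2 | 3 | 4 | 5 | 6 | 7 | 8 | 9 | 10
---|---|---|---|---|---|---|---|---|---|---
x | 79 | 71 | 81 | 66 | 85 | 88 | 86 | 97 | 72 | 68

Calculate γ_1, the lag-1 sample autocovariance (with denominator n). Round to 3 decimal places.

6.971

Mean x̄ = (79 + 71 + 81 + 66 + 85 + 88 + 86 + 97 + 72 + 68)/10 = 79.3000
Σ_{t=1}^{9}(x_t−x̄)(x_{t+1}−x̄) = 69.7100
γ_1 = 69.7100 / 10 = 6.971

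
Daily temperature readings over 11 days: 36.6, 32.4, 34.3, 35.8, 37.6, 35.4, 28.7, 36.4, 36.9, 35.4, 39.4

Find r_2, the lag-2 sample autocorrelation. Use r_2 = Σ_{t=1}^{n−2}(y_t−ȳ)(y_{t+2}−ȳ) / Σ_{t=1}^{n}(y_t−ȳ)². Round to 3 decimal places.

-0.295

Mean ȳ = (36.6 + 32.4 + 34.3 + 35.8 + 37.6 + 35.4 + 28.7 + 36.4 + 36.9 + 35.4 + 39.4)/11 = 35.3545
Numerator Σ_{t=1}^{9}(y_t−ȳ)(y_{t+2}−ȳ) = -23.8569
Denominator Σ(y_t−ȳ)² = 80.7673
r_2 = -23.8569 / 80.7673 = -0.295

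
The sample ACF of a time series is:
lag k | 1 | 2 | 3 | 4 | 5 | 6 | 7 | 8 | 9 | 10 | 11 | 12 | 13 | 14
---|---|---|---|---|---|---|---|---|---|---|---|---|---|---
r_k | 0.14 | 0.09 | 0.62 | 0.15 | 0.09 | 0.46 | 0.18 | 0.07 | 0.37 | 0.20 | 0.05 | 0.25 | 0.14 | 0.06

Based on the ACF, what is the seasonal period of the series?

The largest autocorrelation is r_3 = 0.62, with weaker echoes at lags 6 (0.46), 9 (0.37) and 12 (0.25); the remaining lags stay at or below 0.20.
The dominant spike at lag 3 indicates a seasonal period of 3.

3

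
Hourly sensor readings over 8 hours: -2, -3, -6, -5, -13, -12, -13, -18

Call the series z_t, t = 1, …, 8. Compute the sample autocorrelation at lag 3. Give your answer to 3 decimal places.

0.065

Mean z̄ = (-2 − 3 − 6 − 5 − 13 − 12 − 13 − 18)/8 = -9.0000
Deviations from mean: 7.0000, 6.0000, 3.0000, 4.0000, -4.0000, -3.0000, -4.0000, -9.0000
Σ(z_t−z̄)(z_{t+3}−z̄) = (28.0000) + (-24.0000) + (-9.0000) + (-16.0000) + (36.0000) = 15.0000
Denominator Σ(z_t−z̄)² = 232.0000
r_3 = 15.0000 / 232.0000 = 0.065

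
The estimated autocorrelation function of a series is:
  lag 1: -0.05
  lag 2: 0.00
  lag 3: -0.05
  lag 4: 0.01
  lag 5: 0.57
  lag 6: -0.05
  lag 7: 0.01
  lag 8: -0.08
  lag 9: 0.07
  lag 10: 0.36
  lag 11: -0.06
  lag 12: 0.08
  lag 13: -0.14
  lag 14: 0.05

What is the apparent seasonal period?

5

The largest autocorrelation is r_5 = 0.57, with a weaker echo at lag 10 (0.36); the remaining lags stay at or below 0.08.
The dominant spike at lag 5 indicates a seasonal period of 5.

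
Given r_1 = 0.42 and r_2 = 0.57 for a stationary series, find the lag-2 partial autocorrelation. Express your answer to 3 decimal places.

0.478

φ_{22} = (r_2 − r_1²) / (1 − r_1²)
r_1² = (0.42)² = 0.1764
Numerator = 0.57 − 0.1764 = 0.3936; denominator = 1 − 0.1764 = 0.8236
φ_{22} = 0.3936 / 0.8236 = 0.478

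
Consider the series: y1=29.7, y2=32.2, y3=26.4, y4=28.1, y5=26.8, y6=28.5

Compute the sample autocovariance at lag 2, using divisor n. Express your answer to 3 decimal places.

Mean ȳ = (29.7 + 32.2 + 26.4 + 28.1 + 26.8 + 28.5)/6 = 28.6167
Deviations: 1.0833, 3.5833, -2.2167, -0.5167, -1.8167, -0.1167
Σ_{t=1}^{4}(y_t−ȳ)(y_{t+2}−ȳ) = -0.1656
γ_2 = -0.1656 / 6 = -0.028

-0.028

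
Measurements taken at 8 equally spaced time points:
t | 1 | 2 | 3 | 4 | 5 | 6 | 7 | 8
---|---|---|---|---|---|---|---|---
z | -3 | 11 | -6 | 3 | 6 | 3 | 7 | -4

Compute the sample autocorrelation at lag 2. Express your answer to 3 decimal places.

Mean z̄ = (-3 + 11 − 6 + 3 + 6 + 3 + 7 − 4)/8 = 2.1250
Σ(z_t−z̄)(z_{t+2}−z̄) = (41.6406) + (7.7656) + (-31.4844) + (0.7656) + (18.8906) + (-5.3594) = 32.2188
Denominator Σ(z_t−z̄)² = 248.8750
r_2 = 32.2188 / 248.8750 = 0.129

0.129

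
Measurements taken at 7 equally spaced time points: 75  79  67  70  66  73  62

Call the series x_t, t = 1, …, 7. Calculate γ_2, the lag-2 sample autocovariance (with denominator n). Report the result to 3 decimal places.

Mean x̄ = (75 + 79 + 67 + 70 + 66 + 73 + 62)/7 = 70.2857
Deviations: 4.7143, 8.7143, -3.2857, -0.2857, -4.2857, 2.7143, -8.2857
Σ_{t=1}^{5}(x_t−x̄)(x_{t+2}−x̄) = 30.8367
γ_2 = 30.8367 / 7 = 4.405

4.405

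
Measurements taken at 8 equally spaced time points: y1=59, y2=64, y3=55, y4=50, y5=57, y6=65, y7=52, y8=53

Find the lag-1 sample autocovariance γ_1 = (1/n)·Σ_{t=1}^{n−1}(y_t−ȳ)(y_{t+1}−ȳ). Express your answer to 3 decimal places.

-0.736

Mean ȳ = (59 + 64 + 55 + 50 + 57 + 65 + 52 + 53)/8 = 56.8750
Σ_{t=1}^{7}(y_t−ȳ)(y_{t+1}−ȳ) = -5.8906
γ_1 = -5.8906 / 8 = -0.736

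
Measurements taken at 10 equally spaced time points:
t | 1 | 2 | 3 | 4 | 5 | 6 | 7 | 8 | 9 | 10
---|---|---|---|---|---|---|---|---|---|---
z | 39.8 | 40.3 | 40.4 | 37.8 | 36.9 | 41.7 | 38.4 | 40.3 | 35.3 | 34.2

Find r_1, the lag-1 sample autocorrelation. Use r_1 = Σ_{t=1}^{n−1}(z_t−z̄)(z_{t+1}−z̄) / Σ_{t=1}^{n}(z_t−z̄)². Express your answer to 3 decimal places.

0.147

Mean z̄ = (39.8 + 40.3 + 40.4 + 37.8 + 36.9 + 41.7 + 38.4 + 40.3 + 35.3 + 34.2)/10 = 38.5100
Numerator Σ_{t=1}^{9}(z_t−z̄)(z_{t+1}−z̄) = 7.8989
Denominator Σ(z_t−z̄)² = 53.8090
r_1 = 7.8989 / 53.8090 = 0.147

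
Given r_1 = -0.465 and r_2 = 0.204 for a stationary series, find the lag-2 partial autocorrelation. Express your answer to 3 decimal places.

-0.016

φ_{22} = (r_2 − r_1²) / (1 − r_1²)
r_1² = (-0.465)² = 0.216225
Numerator = 0.204 − 0.2162 = -0.0122; denominator = 1 − 0.2162 = 0.7838
φ_{22} = -0.0122 / 0.7838 = -0.016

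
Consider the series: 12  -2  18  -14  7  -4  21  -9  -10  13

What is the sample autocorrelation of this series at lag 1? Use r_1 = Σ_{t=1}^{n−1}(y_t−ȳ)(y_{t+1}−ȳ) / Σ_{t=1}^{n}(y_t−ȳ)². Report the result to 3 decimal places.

Mean ȳ = (12 − 2 + 18 − 14 + 7 − 4 + 21 − 9 − 10 + 13)/10 = 3.2000
Numerator Σ_{t=1}^{9}(y_t−ȳ)(y_{t+1}−ȳ) = -783.6400
Denominator Σ(y_t−ȳ)² = 1421.6000
r_1 = -783.6400 / 1421.6000 = -0.551

-0.551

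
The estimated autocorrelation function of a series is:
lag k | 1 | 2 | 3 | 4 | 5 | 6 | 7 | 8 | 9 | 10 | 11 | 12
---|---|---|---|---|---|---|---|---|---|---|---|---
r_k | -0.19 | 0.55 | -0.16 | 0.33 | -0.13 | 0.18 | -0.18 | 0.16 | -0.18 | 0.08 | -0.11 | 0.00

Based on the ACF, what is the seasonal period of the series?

2

The largest autocorrelation is r_2 = 0.55, with weaker echoes at lags 4 (0.33), 6 (0.18) and 8 (0.16); the remaining lags stay at or below 0.08.
The dominant spike at lag 2 indicates a seasonal period of 2.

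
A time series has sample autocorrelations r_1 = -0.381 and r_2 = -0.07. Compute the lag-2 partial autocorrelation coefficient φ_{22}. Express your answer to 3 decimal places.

φ_{22} = (r_2 − r_1²) / (1 − r_1²)
r_1² = (-0.381)² = 0.145161
Numerator = -0.07 − 0.1452 = -0.2152; denominator = 1 − 0.1452 = 0.8548
φ_{22} = -0.2152 / 0.8548 = -0.252

-0.252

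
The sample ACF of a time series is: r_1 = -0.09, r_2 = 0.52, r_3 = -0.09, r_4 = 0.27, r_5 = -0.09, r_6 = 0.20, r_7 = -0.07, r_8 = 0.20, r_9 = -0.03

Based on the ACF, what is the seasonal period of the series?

The largest autocorrelation is r_2 = 0.52, with weaker echoes at lags 4 (0.27), 6 (0.20) and 8 (0.20); the remaining lags stay at or below -0.03.
The dominant spike at lag 2 indicates a seasonal period of 2.

2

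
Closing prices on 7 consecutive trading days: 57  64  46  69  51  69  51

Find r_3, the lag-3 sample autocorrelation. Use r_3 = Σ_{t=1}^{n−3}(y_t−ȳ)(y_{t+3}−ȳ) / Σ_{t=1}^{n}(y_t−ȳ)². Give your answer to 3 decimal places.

Mean ȳ = (57 + 64 + 46 + 69 + 51 + 69 + 51)/7 = 58.1429
Σ(y_t−ȳ)(y_{t+3}−ȳ) = (-12.4082) + (-41.8367) + (-131.8367) + (-77.5510) = -263.6327
Denominator Σ(y_t−ȳ)² = 520.8571
r_3 = -263.6327 / 520.8571 = -0.506

-0.506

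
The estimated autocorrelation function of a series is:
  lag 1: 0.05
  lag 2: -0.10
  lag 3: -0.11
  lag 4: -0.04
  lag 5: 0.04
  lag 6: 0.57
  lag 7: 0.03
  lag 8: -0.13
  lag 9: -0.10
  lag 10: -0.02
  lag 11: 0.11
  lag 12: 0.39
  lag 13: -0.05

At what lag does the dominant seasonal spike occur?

6

The largest autocorrelation is r_6 = 0.57, with a weaker echo at lag 12 (0.39); the remaining lags stay at or below 0.11.
The dominant spike at lag 6 indicates a seasonal period of 6.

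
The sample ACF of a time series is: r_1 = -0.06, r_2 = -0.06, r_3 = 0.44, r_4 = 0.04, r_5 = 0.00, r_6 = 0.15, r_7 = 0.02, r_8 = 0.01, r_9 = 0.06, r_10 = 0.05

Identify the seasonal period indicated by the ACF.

The largest autocorrelation is r_3 = 0.44, with a weaker echo at lag 6 (0.15); the remaining lags stay at or below 0.06.
The dominant spike at lag 3 indicates a seasonal period of 3.

3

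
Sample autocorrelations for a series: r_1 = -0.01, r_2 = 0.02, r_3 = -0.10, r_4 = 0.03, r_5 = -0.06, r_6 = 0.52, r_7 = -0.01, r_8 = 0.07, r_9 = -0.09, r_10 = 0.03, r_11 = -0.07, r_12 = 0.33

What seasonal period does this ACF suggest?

The largest autocorrelation is r_6 = 0.52, with a weaker echo at lag 12 (0.33); the remaining lags stay at or below 0.07.
The dominant spike at lag 6 indicates a seasonal period of 6.

6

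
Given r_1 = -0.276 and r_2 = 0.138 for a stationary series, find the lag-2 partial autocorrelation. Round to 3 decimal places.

φ_{22} = (r_2 − r_1²) / (1 − r_1²)
r_1² = (-0.276)² = 0.076176
Numerator = 0.138 − 0.0762 = 0.0618; denominator = 1 − 0.0762 = 0.9238
φ_{22} = 0.0618 / 0.9238 = 0.067

0.067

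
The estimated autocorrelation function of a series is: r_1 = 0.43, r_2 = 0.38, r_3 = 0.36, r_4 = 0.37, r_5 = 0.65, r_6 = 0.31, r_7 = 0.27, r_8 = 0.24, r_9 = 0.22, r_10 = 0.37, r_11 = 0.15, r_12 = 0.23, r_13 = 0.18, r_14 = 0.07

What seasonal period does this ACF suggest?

5

The largest autocorrelation is r_5 = 0.65; the remaining lags stay at or below 0.43. The elevated value at lag 1 (0.43), dropping to 0.38 at lag 2, reflects decaying short-term dependence rather than seasonality.
The dominant spike at lag 5 indicates a seasonal period of 5.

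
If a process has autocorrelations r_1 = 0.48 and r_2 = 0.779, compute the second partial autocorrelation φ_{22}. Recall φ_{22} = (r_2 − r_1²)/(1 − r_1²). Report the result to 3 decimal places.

0.713

φ_{22} = (r_2 − r_1²) / (1 − r_1²)
r_1² = (0.48)² = 0.2304
Numerator = 0.779 − 0.2304 = 0.5486; denominator = 1 − 0.2304 = 0.7696
φ_{22} = 0.5486 / 0.7696 = 0.713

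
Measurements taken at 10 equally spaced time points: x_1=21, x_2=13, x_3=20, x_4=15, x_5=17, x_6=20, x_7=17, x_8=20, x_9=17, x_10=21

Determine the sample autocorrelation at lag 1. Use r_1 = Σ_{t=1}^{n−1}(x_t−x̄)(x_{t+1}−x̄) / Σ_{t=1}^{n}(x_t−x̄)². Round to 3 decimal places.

Mean x̄ = (21 + 13 + 20 + 15 + 17 + 20 + 17 + 20 + 17 + 21)/10 = 18.1000
Numerator Σ_{t=1}^{9}(x_t−x̄)(x_{t+1}−x̄) = -38.5100
Denominator Σ(x_t−x̄)² = 66.9000
r_1 = -38.5100 / 66.9000 = -0.576

-0.576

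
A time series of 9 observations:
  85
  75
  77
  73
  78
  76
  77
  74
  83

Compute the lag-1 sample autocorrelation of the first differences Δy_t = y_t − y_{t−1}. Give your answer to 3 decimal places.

First differences Δy: -10, 2, -4, 5, -2, 1, -3, 9
Mean of differences = -0.2500
Numerator Σ(Δy_t−Δȳ)(Δy_{t+1}−Δȳ) = -90.3125
Denominator Σ(Δy_t−Δȳ)² = 239.5000
r_1(Δy) = -90.3125 / 239.5000 = -0.377

-0.377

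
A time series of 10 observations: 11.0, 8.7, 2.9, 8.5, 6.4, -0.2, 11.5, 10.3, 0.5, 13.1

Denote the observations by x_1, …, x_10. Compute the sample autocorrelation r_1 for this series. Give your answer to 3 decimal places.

Mean x̄ = (11.0 + 8.7 + 2.9 + 8.5 + 6.4 − 0.2 + 11.5 + 10.3 + 0.5 + 13.1)/10 = 7.2700
Numerator Σ_{t=1}^{9}(x_t−x̄)(x_{t+1}−x̄) = -79.6249
Denominator Σ(x_t−x̄)² = 200.0210
r_1 = -79.6249 / 200.0210 = -0.398

-0.398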